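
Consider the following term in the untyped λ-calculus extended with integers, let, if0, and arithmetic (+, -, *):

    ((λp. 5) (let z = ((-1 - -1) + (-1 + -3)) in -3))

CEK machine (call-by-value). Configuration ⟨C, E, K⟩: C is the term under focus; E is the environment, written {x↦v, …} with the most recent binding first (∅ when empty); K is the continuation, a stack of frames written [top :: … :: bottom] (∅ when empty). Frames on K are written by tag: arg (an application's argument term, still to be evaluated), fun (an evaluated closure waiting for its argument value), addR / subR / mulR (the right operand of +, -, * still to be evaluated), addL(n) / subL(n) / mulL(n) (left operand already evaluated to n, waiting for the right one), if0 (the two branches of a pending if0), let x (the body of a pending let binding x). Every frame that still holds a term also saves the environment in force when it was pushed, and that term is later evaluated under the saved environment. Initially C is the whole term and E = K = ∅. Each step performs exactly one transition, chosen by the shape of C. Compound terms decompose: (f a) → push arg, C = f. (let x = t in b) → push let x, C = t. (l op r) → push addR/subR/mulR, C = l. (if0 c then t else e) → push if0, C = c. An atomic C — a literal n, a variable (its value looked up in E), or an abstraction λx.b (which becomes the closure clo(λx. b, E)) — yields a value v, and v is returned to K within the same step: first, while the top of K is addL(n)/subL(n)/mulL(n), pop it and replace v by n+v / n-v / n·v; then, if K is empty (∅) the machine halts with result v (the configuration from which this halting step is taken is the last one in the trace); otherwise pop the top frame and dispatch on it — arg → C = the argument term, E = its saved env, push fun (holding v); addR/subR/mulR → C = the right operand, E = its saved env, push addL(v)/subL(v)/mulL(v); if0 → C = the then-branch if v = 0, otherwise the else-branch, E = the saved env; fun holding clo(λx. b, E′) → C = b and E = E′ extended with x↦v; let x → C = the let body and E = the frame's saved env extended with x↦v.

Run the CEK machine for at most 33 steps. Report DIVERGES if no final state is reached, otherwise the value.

step 0: <C=((λp. 5) (let z = ((-1 - -1) + (-1 + -3)) in -3)), E=∅, K=∅>
step 1: <C=(λp. 5), E=∅, K=[arg]>
step 2: <C=(let z = ((-1 - -1) + (-1 + -3)) in -3), E=∅, K=[fun]>
step 3: <C=((-1 - -1) + (-1 + -3)), E=∅, K=[let z :: fun]>
step 4: <C=(-1 - -1), E=∅, K=[addR :: let z :: fun]>
step 5: <C=-1, E=∅, K=[subR :: addR :: let z :: fun]>
step 6: <C=-1, E=∅, K=[subL(-1) :: addR :: let z :: fun]>
step 7: <C=(-1 + -3), E=∅, K=[addL(0) :: let z :: fun]>
step 8: <C=-1, E=∅, K=[addR :: addL(0) :: let z :: fun]>
step 9: <C=-3, E=∅, K=[addL(-1) :: addL(0) :: let z :: fun]>
step 10: <C=-3, E={z↦-4}, K=[fun]>
step 11: <C=5, E={p↦-3}, K=∅>
→ final value 5

Answer: 5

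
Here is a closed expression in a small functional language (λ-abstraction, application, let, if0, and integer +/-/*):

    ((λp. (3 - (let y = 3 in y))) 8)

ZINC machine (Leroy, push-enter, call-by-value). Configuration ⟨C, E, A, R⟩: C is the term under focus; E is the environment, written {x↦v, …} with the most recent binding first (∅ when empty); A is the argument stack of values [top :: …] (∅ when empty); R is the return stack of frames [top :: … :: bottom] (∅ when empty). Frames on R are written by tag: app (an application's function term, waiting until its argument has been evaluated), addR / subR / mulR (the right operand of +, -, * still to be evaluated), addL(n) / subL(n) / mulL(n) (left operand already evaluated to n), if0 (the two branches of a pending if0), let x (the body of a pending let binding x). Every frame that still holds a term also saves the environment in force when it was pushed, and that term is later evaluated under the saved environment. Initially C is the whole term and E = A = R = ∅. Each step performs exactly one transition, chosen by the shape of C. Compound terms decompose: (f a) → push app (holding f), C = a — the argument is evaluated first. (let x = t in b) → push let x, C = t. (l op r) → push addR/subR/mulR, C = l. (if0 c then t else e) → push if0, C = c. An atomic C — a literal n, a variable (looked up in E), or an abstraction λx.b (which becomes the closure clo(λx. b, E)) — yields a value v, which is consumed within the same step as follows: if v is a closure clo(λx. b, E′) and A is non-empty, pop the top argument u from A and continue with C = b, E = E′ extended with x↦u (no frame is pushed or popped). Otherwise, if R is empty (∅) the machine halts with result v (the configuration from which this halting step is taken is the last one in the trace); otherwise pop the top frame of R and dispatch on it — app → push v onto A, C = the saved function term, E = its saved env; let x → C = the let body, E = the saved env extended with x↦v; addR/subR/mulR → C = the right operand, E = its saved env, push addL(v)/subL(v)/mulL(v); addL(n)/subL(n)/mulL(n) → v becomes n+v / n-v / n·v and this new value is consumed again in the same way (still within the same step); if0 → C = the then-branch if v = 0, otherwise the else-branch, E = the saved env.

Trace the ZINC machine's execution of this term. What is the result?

Answer: 0

Derivation:
step 0: [C=((λp. (3 - (let y = 3 in y))) 8) | E=∅ | A=∅ | R=∅]
step 1: [C=8 | E=∅ | A=∅ | R=[app]]
step 2: [C=(λp. (3 - (let y = 3 in y))) | E=∅ | A=[8] | R=∅]
step 3: [C=(3 - (let y = 3 in y)) | E={p↦8} | A=∅ | R=∅]
step 4: [C=3 | E={p↦8} | A=∅ | R=[subR]]
step 5: [C=(let y = 3 in y) | E={p↦8} | A=∅ | R=[subL(3)]]
step 6: [C=3 | E={p↦8} | A=∅ | R=[let y :: subL(3)]]
step 7: [C=y | E={y↦3, p↦8} | A=∅ | R=[subL(3)]]
→ final value 0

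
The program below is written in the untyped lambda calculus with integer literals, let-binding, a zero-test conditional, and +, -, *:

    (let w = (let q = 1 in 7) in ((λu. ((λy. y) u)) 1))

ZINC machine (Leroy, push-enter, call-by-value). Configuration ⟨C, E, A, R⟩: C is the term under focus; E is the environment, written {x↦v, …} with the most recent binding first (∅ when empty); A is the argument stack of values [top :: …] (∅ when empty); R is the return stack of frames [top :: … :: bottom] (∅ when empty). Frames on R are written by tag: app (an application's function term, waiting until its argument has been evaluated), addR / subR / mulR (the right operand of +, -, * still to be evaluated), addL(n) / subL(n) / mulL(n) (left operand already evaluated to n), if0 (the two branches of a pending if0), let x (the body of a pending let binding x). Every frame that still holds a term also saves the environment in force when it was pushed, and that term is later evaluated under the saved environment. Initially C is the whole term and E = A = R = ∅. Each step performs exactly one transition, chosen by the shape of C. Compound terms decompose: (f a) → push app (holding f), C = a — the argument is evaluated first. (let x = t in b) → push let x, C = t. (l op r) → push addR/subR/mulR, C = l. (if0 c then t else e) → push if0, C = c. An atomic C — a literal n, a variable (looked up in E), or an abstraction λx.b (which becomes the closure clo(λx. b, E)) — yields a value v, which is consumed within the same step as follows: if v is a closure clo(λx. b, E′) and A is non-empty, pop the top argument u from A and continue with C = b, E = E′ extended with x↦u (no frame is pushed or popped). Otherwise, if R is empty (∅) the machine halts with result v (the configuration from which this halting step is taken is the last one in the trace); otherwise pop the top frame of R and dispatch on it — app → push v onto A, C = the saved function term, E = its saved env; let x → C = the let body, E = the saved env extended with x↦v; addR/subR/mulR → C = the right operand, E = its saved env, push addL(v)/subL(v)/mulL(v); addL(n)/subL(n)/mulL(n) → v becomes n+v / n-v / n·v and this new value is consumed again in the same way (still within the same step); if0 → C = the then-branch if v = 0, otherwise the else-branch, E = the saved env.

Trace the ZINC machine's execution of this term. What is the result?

0. <C=(let w = (let q = 1 in 7) in ((λu. ((λy. y) u)) 1)), E=∅, A=∅, R=∅>
1. <C=(let q = 1 in 7), E=∅, A=∅, R=[let w]>
2. <C=1, E=∅, A=∅, R=[let q :: let w]>
3. <C=7, E={q↦1}, A=∅, R=[let w]>
4. <C=((λu. ((λy. y) u)) 1), E={w↦7}, A=∅, R=∅>
5. <C=1, E={w↦7}, A=∅, R=[app]>
6. <C=(λu. ((λy. y) u)), E={w↦7}, A=[1], R=∅>
7. <C=((λy. y) u), E={u↦1, w↦7}, A=∅, R=∅>
8. <C=u, E={u↦1, w↦7}, A=∅, R=[app]>
9. <C=(λy. y), E={u↦1, w↦7}, A=[1], R=∅>
10. <C=y, E={y↦1, u↦1, w↦7}, A=∅, R=∅>
→ final value 1

Answer: 1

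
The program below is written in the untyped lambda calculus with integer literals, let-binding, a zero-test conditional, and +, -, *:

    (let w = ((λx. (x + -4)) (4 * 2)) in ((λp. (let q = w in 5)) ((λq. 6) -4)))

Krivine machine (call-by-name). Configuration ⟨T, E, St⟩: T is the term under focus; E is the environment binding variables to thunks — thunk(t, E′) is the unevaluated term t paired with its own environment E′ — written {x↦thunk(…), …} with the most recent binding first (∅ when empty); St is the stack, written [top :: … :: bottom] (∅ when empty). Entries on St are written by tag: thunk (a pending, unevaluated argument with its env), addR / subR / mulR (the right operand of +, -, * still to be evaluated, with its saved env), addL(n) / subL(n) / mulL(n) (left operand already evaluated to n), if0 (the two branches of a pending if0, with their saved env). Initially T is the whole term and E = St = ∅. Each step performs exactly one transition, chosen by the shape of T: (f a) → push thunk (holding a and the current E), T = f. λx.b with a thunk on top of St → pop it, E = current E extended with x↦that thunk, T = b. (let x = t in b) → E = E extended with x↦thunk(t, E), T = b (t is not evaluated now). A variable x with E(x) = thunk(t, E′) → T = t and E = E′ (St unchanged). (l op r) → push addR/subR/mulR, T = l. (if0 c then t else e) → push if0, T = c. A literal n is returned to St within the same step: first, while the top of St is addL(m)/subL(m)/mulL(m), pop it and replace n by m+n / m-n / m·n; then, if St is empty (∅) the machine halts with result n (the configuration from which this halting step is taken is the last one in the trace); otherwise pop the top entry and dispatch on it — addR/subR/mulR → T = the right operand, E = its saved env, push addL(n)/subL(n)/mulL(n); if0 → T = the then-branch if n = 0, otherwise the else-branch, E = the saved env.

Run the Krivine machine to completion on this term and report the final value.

0. <T=(let w = ((λx. (x + -4)) (4 * 2)) in ((λp. (let q = w in 5)) ((λq. 6) -4))), E=∅, St=∅>
1. <T=((λp. (let q = w in 5)) ((λq. 6) -4)), E={w↦thunk(((λx. (x + -4)) (4 * 2)), ∅)}, St=∅>
2. <T=(λp. (let q = w in 5)), E={w↦thunk(((λx. (x + -4)) (4 * 2)), ∅)}, St=[thunk]>
3. <T=(let q = w in 5), E={p↦thunk(((λq. 6) -4), {w↦thunk(((λx. (x + -4)) (4 * 2)), ∅)}), w↦thunk(((λx. (x + -4)) (4 * 2)), ∅)}, St=∅>
4. <T=5, E={q↦thunk(w, {p↦thunk(((λq. 6) -4), {w↦thunk(((λx. (x + -4)) (4 * 2)), ∅)}), w↦thunk(((λx. (x + -4)) (4 * 2)), ∅)}), p↦thunk(((λq. 6) -4), {w↦thunk(((λx. (x + -4)) (4 * 2)), ∅)}), w↦thunk(((λx. (x + -4)) (4 * 2)), ∅)}, St=∅>
→ final value 5

Answer: 5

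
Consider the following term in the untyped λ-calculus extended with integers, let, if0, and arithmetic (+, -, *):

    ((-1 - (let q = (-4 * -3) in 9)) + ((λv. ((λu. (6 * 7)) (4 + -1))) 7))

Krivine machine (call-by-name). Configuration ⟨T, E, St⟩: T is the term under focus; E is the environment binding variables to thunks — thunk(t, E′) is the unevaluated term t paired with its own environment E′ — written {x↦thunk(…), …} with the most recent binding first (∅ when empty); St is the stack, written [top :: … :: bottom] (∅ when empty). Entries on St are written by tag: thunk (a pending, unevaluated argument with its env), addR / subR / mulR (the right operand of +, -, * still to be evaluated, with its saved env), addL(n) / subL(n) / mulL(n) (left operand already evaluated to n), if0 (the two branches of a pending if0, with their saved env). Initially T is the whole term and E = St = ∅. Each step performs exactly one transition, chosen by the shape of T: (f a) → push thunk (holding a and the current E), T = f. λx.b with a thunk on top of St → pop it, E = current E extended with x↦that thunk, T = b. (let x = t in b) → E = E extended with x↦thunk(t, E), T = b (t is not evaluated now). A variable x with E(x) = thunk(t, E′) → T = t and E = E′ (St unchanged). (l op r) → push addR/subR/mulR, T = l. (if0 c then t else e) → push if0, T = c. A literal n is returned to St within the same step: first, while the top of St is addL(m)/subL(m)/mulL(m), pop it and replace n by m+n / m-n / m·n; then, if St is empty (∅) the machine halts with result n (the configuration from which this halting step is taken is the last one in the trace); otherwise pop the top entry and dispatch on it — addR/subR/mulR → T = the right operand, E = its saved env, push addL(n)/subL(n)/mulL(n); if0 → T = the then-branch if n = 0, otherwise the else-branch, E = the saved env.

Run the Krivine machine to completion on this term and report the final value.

t=0: ⟨T=((-1 - (let q = (-4 * -3) in 9)) + ((λv. ((λu. (6 * 7)) (4 + -1))) 7)); E=∅; St=∅⟩
t=1: ⟨T=(-1 - (let q = (-4 * -3) in 9)); E=∅; St=[addR]⟩
t=2: ⟨T=-1; E=∅; St=[subR :: addR]⟩
t=3: ⟨T=(let q = (-4 * -3) in 9); E=∅; St=[subL(-1) :: addR]⟩
t=4: ⟨T=9; E={q↦thunk((-4 * -3), ∅)}; St=[subL(-1) :: addR]⟩
t=5: ⟨T=((λv. ((λu. (6 * 7)) (4 + -1))) 7); E=∅; St=[addL(-10)]⟩
t=6: ⟨T=(λv. ((λu. (6 * 7)) (4 + -1))); E=∅; St=[thunk :: addL(-10)]⟩
t=7: ⟨T=((λu. (6 * 7)) (4 + -1)); E={v↦thunk(7, ∅)}; St=[addL(-10)]⟩
t=8: ⟨T=(λu. (6 * 7)); E={v↦thunk(7, ∅)}; St=[thunk :: addL(-10)]⟩
t=9: ⟨T=(6 * 7); E={u↦thunk((4 + -1), {v↦thunk(7, ∅)}), v↦thunk(7, ∅)}; St=[addL(-10)]⟩
t=10: ⟨T=6; E={u↦thunk((4 + -1), {v↦thunk(7, ∅)}), v↦thunk(7, ∅)}; St=[mulR :: addL(-10)]⟩
t=11: ⟨T=7; E={u↦thunk((4 + -1), {v↦thunk(7, ∅)}), v↦thunk(7, ∅)}; St=[mulL(6) :: addL(-10)]⟩
→ final value 32

Answer: 32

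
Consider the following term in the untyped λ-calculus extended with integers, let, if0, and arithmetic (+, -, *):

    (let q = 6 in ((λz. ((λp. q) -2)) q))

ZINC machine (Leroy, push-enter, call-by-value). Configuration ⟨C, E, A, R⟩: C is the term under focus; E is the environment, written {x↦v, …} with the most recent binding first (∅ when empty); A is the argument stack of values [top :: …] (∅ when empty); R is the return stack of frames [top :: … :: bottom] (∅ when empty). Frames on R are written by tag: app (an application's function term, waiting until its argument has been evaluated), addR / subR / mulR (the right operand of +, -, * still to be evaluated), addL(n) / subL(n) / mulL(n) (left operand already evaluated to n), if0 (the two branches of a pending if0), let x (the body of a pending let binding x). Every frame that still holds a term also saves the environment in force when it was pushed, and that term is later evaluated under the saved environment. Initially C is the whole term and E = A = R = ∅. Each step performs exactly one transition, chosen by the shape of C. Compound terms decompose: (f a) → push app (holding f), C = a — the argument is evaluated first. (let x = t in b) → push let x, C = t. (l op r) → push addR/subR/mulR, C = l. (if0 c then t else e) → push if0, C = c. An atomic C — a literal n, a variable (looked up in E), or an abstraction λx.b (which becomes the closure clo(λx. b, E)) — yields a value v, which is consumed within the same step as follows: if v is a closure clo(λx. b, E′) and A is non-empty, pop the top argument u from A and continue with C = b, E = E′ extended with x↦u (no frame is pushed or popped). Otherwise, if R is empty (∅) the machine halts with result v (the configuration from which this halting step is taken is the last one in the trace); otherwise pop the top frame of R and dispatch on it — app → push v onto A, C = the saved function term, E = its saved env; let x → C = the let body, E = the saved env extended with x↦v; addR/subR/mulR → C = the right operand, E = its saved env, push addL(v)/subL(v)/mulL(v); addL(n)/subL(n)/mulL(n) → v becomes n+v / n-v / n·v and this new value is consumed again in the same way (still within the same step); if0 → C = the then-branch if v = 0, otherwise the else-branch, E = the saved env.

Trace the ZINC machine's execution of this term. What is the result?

0. ⟨C=(let q = 6 in ((λz. ((λp. q) -2)) q)); E=∅; A=∅; R=∅⟩
1. ⟨C=6; E=∅; A=∅; R=[let q]⟩
2. ⟨C=((λz. ((λp. q) -2)) q); E={q↦6}; A=∅; R=∅⟩
3. ⟨C=q; E={q↦6}; A=∅; R=[app]⟩
4. ⟨C=(λz. ((λp. q) -2)); E={q↦6}; A=[6]; R=∅⟩
5. ⟨C=((λp. q) -2); E={z↦6, q↦6}; A=∅; R=∅⟩
6. ⟨C=-2; E={z↦6, q↦6}; A=∅; R=[app]⟩
7. ⟨C=(λp. q); E={z↦6, q↦6}; A=[-2]; R=∅⟩
8. ⟨C=q; E={p↦-2, z↦6, q↦6}; A=∅; R=∅⟩
→ final value 6

Answer: 6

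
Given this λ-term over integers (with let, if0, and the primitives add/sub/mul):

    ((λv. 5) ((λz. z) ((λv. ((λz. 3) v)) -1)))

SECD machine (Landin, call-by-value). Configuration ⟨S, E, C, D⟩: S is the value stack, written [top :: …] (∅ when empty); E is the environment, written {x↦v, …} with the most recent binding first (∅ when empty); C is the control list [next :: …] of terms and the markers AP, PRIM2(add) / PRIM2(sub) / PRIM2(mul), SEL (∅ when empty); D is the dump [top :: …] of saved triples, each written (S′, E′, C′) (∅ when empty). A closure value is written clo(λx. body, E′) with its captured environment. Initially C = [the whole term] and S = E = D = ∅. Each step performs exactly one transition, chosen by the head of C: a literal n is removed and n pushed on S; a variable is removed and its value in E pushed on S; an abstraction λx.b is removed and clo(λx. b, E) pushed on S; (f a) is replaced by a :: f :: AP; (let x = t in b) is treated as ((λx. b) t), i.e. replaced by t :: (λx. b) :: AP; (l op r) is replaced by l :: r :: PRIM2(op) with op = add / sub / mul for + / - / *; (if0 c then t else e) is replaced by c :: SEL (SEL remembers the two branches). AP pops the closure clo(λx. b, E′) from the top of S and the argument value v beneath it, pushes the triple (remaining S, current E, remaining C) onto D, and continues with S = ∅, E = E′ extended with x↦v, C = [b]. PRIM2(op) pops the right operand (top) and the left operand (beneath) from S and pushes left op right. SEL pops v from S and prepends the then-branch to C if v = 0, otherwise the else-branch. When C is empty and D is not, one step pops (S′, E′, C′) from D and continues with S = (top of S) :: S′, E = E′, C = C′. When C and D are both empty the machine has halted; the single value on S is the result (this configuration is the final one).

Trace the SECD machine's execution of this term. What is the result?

Answer: 5

Execution trace:
t=0: [S=∅ | E=∅ | C=[((λv. 5) ((λz. z) ((λv. ((λz. 3) v)) -1)))] | D=∅]
t=1: [S=∅ | E=∅ | C=[((λz. z) ((λv. ((λz. 3) v)) -1)) :: (λv. 5) :: AP] | D=∅]
t=2: [S=∅ | E=∅ | C=[((λv. ((λz. 3) v)) -1) :: (λz. z) :: AP :: (λv. 5) :: AP] | D=∅]
t=3: [S=∅ | E=∅ | C=[-1 :: (λv. ((λz. 3) v)) :: AP :: (λz. z) :: AP :: (λv. 5) :: AP] | D=∅]
t=4: [S=[-1] | E=∅ | C=[(λv. ((λz. 3) v)) :: AP :: (λz. z) :: AP :: (λv. 5) :: AP] | D=∅]
t=5: [S=[clo(λv. ((λz. 3) v), ∅) :: -1] | E=∅ | C=[AP :: (λz. z) :: AP :: (λv. 5) :: AP] | D=∅]
t=6: [S=∅ | E={v↦-1} | C=[((λz. 3) v)] | D=[(∅, ∅, [(λz. z) :: AP :: (λv. 5) :: AP])]]
t=7: [S=∅ | E={v↦-1} | C=[v :: (λz. 3) :: AP] | D=[(∅, ∅, [(λz. z) :: AP :: (λv. 5) :: AP])]]
t=8: [S=[-1] | E={v↦-1} | C=[(λz. 3) :: AP] | D=[(∅, ∅, [(λz. z) :: AP :: (λv. 5) :: AP])]]
t=9: [S=[clo(λz. 3, {v↦-1}) :: -1] | E={v↦-1} | C=[AP] | D=[(∅, ∅, [(λz. z) :: AP :: (λv. 5) :: AP])]]
t=10: [S=∅ | E={z↦-1, v↦-1} | C=[3] | D=[(∅, {v↦-1}, ∅) :: (∅, ∅, [(λz. z) :: AP :: (λv. 5) :: AP])]]
t=11: [S=[3] | E={z↦-1, v↦-1} | C=∅ | D=[(∅, {v↦-1}, ∅) :: (∅, ∅, [(λz. z) :: AP :: (λv. 5) :: AP])]]
t=12: [S=[3] | E={v↦-1} | C=∅ | D=[(∅, ∅, [(λz. z) :: AP :: (λv. 5) :: AP])]]
t=13: [S=[3] | E=∅ | C=[(λz. z) :: AP :: (λv. 5) :: AP] | D=∅]
t=14: [S=[clo(λz. z, ∅) :: 3] | E=∅ | C=[AP :: (λv. 5) :: AP] | D=∅]
t=15: [S=∅ | E={z↦3} | C=[z] | D=[(∅, ∅, [(λv. 5) :: AP])]]
t=16: [S=[3] | E={z↦3} | C=∅ | D=[(∅, ∅, [(λv. 5) :: AP])]]
t=17: [S=[3] | E=∅ | C=[(λv. 5) :: AP] | D=∅]
t=18: [S=[clo(λv. 5, ∅) :: 3] | E=∅ | C=[AP] | D=∅]
t=19: [S=∅ | E={v↦3} | C=[5] | D=[(∅, ∅, ∅)]]
t=20: [S=[5] | E={v↦3} | C=∅ | D=[(∅, ∅, ∅)]]
t=21: [S=[5] | E=∅ | C=∅ | D=∅]
→ final value 5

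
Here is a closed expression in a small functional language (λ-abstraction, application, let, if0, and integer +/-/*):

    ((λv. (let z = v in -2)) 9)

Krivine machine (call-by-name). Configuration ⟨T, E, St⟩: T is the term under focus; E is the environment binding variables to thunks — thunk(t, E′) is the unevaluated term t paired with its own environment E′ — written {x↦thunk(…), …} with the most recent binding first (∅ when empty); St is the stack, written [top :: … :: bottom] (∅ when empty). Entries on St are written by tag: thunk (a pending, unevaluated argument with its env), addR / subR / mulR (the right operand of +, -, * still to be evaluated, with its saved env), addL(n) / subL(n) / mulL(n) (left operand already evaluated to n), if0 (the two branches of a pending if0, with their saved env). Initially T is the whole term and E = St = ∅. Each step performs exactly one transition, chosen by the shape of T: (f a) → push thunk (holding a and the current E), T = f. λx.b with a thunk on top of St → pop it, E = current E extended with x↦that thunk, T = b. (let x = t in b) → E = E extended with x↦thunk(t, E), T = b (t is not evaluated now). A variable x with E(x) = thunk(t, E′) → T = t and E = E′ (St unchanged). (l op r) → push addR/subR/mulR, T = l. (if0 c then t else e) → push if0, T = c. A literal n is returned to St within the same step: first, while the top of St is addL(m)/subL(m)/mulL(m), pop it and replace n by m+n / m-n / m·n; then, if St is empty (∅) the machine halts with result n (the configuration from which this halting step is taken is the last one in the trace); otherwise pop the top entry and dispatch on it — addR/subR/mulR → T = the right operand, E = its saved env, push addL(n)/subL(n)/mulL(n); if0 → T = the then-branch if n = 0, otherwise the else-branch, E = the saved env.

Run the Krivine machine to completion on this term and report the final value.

Answer: -2

Execution trace:
t=0: [T=((λv. (let z = v in -2)) 9) | E=∅ | St=∅]
t=1: [T=(λv. (let z = v in -2)) | E=∅ | St=[thunk]]
t=2: [T=(let z = v in -2) | E={v↦thunk(9, ∅)} | St=∅]
t=3: [T=-2 | E={z↦thunk(v, {v↦thunk(9, ∅)}), v↦thunk(9, ∅)} | St=∅]
→ final value -2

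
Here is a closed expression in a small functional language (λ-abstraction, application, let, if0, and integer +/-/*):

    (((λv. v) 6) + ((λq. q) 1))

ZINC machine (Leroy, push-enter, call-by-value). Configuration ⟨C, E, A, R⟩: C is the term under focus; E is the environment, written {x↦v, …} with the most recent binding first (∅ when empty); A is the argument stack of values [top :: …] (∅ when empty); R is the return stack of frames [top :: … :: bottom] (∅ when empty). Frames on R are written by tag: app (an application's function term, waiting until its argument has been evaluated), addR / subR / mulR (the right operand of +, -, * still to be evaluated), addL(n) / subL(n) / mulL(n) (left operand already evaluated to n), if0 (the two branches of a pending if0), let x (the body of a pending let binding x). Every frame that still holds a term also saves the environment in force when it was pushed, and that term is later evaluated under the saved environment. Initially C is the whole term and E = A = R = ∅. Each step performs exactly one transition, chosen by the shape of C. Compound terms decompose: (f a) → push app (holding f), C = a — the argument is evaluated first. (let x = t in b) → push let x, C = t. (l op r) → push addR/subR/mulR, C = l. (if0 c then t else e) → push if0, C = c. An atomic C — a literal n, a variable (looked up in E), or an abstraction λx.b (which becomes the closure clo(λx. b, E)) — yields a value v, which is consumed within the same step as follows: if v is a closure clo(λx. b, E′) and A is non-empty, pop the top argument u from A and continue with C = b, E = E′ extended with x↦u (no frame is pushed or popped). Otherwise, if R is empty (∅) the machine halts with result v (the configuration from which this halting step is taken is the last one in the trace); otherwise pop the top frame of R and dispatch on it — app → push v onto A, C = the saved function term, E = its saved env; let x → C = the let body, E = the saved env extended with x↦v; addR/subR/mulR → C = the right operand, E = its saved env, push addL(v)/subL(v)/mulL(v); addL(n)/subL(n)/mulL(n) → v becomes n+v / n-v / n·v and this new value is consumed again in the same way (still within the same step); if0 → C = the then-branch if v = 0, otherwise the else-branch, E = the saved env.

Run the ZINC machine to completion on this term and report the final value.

Answer: 7

Machine steps:
step 0: [C=(((λv. v) 6) + ((λq. q) 1)) | E=∅ | A=∅ | R=∅]
step 1: [C=((λv. v) 6) | E=∅ | A=∅ | R=[addR]]
step 2: [C=6 | E=∅ | A=∅ | R=[app :: addR]]
step 3: [C=(λv. v) | E=∅ | A=[6] | R=[addR]]
step 4: [C=v | E={v↦6} | A=∅ | R=[addR]]
step 5: [C=((λq. q) 1) | E=∅ | A=∅ | R=[addL(6)]]
step 6: [C=1 | E=∅ | A=∅ | R=[app :: addL(6)]]
step 7: [C=(λq. q) | E=∅ | A=[1] | R=[addL(6)]]
step 8: [C=q | E={q↦1} | A=∅ | R=[addL(6)]]
→ final value 7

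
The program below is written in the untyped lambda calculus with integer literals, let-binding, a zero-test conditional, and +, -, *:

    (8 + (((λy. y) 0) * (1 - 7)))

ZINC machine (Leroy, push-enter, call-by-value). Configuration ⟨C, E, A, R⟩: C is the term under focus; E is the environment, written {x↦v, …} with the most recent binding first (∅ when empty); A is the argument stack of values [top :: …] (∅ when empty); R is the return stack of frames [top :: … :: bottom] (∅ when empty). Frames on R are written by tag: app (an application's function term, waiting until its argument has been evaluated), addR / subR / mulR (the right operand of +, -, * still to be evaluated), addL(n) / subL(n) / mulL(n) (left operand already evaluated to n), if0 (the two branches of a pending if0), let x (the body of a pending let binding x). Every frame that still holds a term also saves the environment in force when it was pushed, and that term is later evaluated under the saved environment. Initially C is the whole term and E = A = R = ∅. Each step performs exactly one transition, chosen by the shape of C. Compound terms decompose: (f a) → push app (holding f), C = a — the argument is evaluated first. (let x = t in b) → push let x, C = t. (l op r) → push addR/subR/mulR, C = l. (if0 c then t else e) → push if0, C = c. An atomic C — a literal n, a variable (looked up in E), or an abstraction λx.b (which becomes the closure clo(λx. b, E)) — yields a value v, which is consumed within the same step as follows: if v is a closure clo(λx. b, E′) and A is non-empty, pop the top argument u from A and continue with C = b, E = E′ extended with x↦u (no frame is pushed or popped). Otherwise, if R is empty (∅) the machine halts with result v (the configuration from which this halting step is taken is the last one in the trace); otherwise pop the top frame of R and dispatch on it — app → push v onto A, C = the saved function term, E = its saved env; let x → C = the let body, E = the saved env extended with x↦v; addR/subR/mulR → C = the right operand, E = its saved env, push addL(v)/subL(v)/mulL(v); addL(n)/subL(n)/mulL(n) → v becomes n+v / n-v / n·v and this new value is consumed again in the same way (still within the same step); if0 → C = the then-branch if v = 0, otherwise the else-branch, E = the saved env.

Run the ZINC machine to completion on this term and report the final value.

[0] [C=(8 + (((λy. y) 0) * (1 - 7))) | E=∅ | A=∅ | R=∅]
[1] [C=8 | E=∅ | A=∅ | R=[addR]]
[2] [C=(((λy. y) 0) * (1 - 7)) | E=∅ | A=∅ | R=[addL(8)]]
[3] [C=((λy. y) 0) | E=∅ | A=∅ | R=[mulR :: addL(8)]]
[4] [C=0 | E=∅ | A=∅ | R=[app :: mulR :: addL(8)]]
[5] [C=(λy. y) | E=∅ | A=[0] | R=[mulR :: addL(8)]]
[6] [C=y | E={y↦0} | A=∅ | R=[mulR :: addL(8)]]
[7] [C=(1 - 7) | E=∅ | A=∅ | R=[mulL(0) :: addL(8)]]
[8] [C=1 | E=∅ | A=∅ | R=[subR :: mulL(0) :: addL(8)]]
[9] [C=7 | E=∅ | A=∅ | R=[subL(1) :: mulL(0) :: addL(8)]]
→ final value 8

Answer: 8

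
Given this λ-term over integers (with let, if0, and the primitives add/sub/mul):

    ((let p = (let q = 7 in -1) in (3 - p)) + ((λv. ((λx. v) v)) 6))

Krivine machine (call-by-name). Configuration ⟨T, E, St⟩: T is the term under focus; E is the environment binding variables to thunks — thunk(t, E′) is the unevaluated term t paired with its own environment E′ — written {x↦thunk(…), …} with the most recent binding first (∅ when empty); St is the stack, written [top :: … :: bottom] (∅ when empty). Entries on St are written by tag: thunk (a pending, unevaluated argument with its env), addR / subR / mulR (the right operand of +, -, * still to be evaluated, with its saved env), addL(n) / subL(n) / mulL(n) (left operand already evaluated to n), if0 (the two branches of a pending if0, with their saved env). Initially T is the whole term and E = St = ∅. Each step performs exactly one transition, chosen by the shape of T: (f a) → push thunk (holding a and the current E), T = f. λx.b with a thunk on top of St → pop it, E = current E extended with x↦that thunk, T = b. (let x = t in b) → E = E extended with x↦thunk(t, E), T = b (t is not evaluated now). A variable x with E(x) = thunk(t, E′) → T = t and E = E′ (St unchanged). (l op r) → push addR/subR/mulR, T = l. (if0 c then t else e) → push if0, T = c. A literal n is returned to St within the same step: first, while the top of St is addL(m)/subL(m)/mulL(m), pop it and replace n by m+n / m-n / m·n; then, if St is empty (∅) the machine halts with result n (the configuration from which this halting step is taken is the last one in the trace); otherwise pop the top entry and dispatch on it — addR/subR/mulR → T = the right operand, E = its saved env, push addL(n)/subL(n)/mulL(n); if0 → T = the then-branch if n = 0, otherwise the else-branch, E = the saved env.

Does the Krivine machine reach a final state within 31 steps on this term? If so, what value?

Answer: 10

Execution trace:
t=0: <T=((let p = (let q = 7 in -1) in (3 - p)) + ((λv. ((λx. v) v)) 6)), E=∅, St=∅>
t=1: <T=(let p = (let q = 7 in -1) in (3 - p)), E=∅, St=[addR]>
t=2: <T=(3 - p), E={p↦thunk((let q = 7 in -1), ∅)}, St=[addR]>
t=3: <T=3, E={p↦thunk((let q = 7 in -1), ∅)}, St=[subR :: addR]>
t=4: <T=p, E={p↦thunk((let q = 7 in -1), ∅)}, St=[subL(3) :: addR]>
t=5: <T=(let q = 7 in -1), E=∅, St=[subL(3) :: addR]>
t=6: <T=-1, E={q↦thunk(7, ∅)}, St=[subL(3) :: addR]>
t=7: <T=((λv. ((λx. v) v)) 6), E=∅, St=[addL(4)]>
t=8: <T=(λv. ((λx. v) v)), E=∅, St=[thunk :: addL(4)]>
t=9: <T=((λx. v) v), E={v↦thunk(6, ∅)}, St=[addL(4)]>
t=10: <T=(λx. v), E={v↦thunk(6, ∅)}, St=[thunk :: addL(4)]>
t=11: <T=v, E={x↦thunk(v, {v↦thunk(6, ∅)}), v↦thunk(6, ∅)}, St=[addL(4)]>
t=12: <T=6, E=∅, St=[addL(4)]>
→ final value 10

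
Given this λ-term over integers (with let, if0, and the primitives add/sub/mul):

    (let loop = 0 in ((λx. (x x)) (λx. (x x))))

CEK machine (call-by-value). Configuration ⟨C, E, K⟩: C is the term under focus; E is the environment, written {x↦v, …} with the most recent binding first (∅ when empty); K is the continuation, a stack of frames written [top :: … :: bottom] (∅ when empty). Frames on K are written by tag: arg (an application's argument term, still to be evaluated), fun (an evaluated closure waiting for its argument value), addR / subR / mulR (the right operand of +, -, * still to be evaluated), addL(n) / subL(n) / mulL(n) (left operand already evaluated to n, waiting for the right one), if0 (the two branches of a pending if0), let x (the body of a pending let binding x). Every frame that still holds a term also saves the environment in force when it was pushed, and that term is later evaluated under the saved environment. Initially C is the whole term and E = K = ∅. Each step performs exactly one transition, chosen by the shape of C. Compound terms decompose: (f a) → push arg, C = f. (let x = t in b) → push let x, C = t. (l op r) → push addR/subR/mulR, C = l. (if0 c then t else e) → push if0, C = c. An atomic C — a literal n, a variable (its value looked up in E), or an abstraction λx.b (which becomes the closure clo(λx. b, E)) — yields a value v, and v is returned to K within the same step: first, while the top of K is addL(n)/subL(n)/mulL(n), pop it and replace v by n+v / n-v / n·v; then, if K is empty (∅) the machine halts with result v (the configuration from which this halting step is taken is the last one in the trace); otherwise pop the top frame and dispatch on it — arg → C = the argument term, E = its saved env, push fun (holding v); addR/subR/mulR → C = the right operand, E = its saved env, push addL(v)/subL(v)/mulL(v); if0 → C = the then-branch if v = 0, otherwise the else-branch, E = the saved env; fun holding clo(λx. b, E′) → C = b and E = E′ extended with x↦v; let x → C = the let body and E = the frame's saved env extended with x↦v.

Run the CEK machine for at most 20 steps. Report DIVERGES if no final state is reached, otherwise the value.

Answer: DIVERGES (no final state within 20 steps)

Machine steps:
t=0: <C=(let loop = 0 in ((λx. (x x)) (λx. (x x)))), E=∅, K=∅>
t=1: <C=0, E=∅, K=[let loop]>
t=2: <C=((λx. (x x)) (λx. (x x))), E={loop↦0}, K=∅>
t=3: <C=(λx. (x x)), E={loop↦0}, K=[arg]>
t=4: <C=(λx. (x x)), E={loop↦0}, K=[fun]>
t=5: <C=(x x), E={x↦clo(λx. (x x), {loop↦0}), loop↦0}, K=∅>
t=6: <C=x, E={x↦clo(λx. (x x), {loop↦0}), loop↦0}, K=[arg]>
t=7: <C=x, E={x↦clo(λx. (x x), {loop↦0}), loop↦0}, K=[fun]>
… configuration repeats with period 3 (steps 5–7 recur indefinitely) …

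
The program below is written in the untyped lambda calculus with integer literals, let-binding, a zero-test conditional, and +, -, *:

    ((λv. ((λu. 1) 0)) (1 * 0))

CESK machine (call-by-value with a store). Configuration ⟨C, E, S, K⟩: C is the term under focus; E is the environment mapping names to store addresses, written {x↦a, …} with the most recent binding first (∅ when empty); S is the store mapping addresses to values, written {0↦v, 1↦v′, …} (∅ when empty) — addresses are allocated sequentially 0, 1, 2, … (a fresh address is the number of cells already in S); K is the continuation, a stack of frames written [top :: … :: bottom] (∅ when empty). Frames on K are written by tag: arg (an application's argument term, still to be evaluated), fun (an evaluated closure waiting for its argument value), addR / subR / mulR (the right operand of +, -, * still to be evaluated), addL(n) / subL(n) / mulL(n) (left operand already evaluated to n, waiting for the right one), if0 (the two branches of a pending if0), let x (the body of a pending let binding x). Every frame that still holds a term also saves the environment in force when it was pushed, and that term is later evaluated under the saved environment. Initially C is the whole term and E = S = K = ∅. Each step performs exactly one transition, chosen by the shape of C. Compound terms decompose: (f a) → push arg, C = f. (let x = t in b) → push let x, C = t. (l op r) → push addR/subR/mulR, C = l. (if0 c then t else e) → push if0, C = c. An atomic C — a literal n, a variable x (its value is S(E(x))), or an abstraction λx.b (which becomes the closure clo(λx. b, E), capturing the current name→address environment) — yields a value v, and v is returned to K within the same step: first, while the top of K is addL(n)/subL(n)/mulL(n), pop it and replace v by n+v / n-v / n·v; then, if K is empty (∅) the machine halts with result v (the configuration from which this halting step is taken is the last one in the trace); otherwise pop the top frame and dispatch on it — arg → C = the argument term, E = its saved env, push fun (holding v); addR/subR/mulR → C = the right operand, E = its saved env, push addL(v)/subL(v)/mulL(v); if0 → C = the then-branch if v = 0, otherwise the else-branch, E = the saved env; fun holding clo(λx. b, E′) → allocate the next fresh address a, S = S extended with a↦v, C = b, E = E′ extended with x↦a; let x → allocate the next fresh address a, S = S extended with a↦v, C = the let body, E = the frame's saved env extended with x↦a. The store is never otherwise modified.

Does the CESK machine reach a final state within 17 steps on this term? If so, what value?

step 0: ⟨C=((λv. ((λu. 1) 0)) (1 * 0)); E=∅; S=∅; K=∅⟩
step 1: ⟨C=(λv. ((λu. 1) 0)); E=∅; S=∅; K=[arg]⟩
step 2: ⟨C=(1 * 0); E=∅; S=∅; K=[fun]⟩
step 3: ⟨C=1; E=∅; S=∅; K=[mulR :: fun]⟩
step 4: ⟨C=0; E=∅; S=∅; K=[mulL(1) :: fun]⟩
step 5: ⟨C=((λu. 1) 0); E={v↦0}; S={0↦0}; K=∅⟩
step 6: ⟨C=(λu. 1); E={v↦0}; S={0↦0}; K=[arg]⟩
step 7: ⟨C=0; E={v↦0}; S={0↦0}; K=[fun]⟩
step 8: ⟨C=1; E={u↦1, v↦0}; S={0↦0, 1↦0}; K=∅⟩
→ final value 1

Answer: 1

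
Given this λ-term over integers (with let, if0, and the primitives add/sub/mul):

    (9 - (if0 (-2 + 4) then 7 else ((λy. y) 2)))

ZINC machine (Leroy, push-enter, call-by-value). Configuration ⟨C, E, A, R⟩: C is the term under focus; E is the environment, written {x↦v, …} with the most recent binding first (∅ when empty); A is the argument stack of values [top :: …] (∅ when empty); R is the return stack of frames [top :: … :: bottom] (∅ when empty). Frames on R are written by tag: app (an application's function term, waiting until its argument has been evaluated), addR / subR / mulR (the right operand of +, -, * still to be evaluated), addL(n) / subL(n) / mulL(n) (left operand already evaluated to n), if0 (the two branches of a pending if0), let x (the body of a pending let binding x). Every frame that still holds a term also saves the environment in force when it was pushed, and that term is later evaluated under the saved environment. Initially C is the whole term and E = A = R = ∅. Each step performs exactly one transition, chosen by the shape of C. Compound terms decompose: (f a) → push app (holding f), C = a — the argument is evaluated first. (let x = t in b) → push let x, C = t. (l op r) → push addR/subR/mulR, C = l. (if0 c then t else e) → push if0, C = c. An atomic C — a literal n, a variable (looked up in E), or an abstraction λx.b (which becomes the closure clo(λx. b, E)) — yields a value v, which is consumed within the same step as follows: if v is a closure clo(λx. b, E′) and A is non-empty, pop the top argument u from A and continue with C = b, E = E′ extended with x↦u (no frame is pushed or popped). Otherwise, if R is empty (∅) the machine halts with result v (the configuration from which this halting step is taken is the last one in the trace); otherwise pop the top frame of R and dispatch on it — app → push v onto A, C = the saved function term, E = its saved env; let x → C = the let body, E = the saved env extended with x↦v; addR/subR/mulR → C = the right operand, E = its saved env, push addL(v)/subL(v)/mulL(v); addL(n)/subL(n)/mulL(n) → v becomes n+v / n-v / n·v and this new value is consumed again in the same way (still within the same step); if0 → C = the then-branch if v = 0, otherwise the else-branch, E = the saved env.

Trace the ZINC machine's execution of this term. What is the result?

t=0: [C=(9 - (if0 (-2 + 4) then 7 else ((λy. y) 2))) | E=∅ | A=∅ | R=∅]
t=1: [C=9 | E=∅ | A=∅ | R=[subR]]
t=2: [C=(if0 (-2 + 4) then 7 else ((λy. y) 2)) | E=∅ | A=∅ | R=[subL(9)]]
t=3: [C=(-2 + 4) | E=∅ | A=∅ | R=[if0 :: subL(9)]]
t=4: [C=-2 | E=∅ | A=∅ | R=[addR :: if0 :: subL(9)]]
t=5: [C=4 | E=∅ | A=∅ | R=[addL(-2) :: if0 :: subL(9)]]
t=6: [C=((λy. y) 2) | E=∅ | A=∅ | R=[subL(9)]]
t=7: [C=2 | E=∅ | A=∅ | R=[app :: subL(9)]]
t=8: [C=(λy. y) | E=∅ | A=[2] | R=[subL(9)]]
t=9: [C=y | E={y↦2} | A=∅ | R=[subL(9)]]
→ final value 7

Answer: 7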